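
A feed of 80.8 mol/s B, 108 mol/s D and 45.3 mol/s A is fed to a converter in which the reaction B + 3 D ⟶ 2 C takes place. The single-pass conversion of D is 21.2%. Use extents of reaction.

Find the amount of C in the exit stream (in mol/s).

D reacted = 0.212 × 108 = 22.9 mol/s; ν_D = −3, so ξ = 22.9/3 = 7.632 mol/s.
Outlet amounts (n = n₀ + ν ξ):
  B: 80.8 − 1(7.632) = 73.17
  D: 108 − 3(7.632) = 85.1
  C: 0 + 2(7.632) = 15.26
  A: 45.3 (inert)

15.3 mol/s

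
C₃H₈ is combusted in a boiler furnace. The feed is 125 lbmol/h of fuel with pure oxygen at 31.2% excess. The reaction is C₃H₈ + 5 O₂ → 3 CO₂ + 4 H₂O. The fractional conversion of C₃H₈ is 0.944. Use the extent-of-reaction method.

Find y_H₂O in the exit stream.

Stoichiometric O₂ = 5 × 125 = 625 lbmol/h; O₂ fed = 625 × 1.312 = 820 lbmol/h.
Fuel reacted = 0.944 × 125 → ξ = 118 lbmol/h.
Outlet (n = n₀ + ν ξ):
  C₃H₈: 125 − 1(118) = 7
  O₂: 820 − 5(118) = 230
  CO₂: 0 + 3(118) = 354
  H₂O: 0 + 4(118) = 472
Total out = 1063 lbmol/h; y_H₂O = 472 / 1063 = 0.444.

0.444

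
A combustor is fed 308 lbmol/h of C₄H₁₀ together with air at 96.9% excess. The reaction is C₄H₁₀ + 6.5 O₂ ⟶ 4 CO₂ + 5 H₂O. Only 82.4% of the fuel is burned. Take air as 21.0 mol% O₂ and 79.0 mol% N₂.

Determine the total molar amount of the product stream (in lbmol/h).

Stoichiometric O₂ = 6.5 × 308 = 2002 lbmol/h; O₂ fed = 2002 × 1.969 = 3942 lbmol/h.
N₂ fed = 3942 × 79/21 = 14830 lbmol/h.
Fuel reacted = 0.824 × 308 → ξ = 253.8 lbmol/h.
Outlet (n = n₀ + ν ξ):
  C₄H₁₀: 308 − 1(253.8) = 54.21
  O₂: 3942 − 6.5(253.8) = 2292
  N₂: 14830 (inert)
  CO₂: 0 + 4(253.8) = 1015
  H₂O: 0 + 5(253.8) = 1269
Total out = 54.21 + 2292 + 14830 + 1015 + 1269 = 19460 lbmol/h.

19500 lbmol/h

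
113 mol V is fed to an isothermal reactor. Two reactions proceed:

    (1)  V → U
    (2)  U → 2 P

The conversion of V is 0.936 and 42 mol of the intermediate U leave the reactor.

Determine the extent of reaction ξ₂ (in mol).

Conversion of V: V consumed = 1ξ₁ = 0.936 × 113 → ξ₁ = 105.8 mol.
U balance: n_U = 0 + 1ξ₁ − 1ξ₂ = 42 → ξ₂ = (1·105.8 − 42)/1 = 63.77 mol.
Outlet amounts (n = n₀ + Σ ν·ξ):
  V: 113 − 1(105.8) = 7.232
  U: 0 + 1(105.8) − 1(63.77) = 42
  P: 0 + 2(63.77) = 127.5

ξ₂ = 63.8 mol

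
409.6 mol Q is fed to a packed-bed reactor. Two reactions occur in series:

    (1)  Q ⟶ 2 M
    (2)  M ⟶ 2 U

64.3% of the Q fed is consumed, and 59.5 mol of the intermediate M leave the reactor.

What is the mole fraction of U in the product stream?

Conversion of Q: Q consumed = 1ξ₁ = 0.643 × 409.6 → ξ₁ = 263.4 mol.
M balance: n_M = 0 + 2ξ₁ − 1ξ₂ = 59.5 → ξ₂ = (2·263.4 − 59.5)/1 = 467.2 mol.
Outlet amounts (n = n₀ + Σ ν·ξ):
  Q: 409.6 − 1(263.4) = 146.2
  M: 0 + 2(263.4) − 1(467.2) = 59.5
  U: 0 + 2(467.2) = 934.5
Total out = 1140 mol; y_U = 934.5 / 1140 = 0.8196.

0.82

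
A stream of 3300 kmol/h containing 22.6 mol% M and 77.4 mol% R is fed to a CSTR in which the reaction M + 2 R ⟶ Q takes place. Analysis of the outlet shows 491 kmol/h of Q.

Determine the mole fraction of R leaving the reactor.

For Q: n = n₀ + 1ξ → 491 = 0 + 1ξ, giving ξ = 491 kmol/h.
Outlet amounts (n = n₀ + ν ξ):
  M: 745.8 − 1(491) = 254.8
  R: 2554 − 2(491) = 1572
  Q: 0 + 1(491) = 491
Total out = 2318 kmol/h; y_R = 1572 / 2318 = 0.6783.

0.678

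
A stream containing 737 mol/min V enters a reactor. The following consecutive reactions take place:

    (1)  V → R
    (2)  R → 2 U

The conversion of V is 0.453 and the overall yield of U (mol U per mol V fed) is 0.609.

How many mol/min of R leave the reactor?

Conversion of V: V consumed = 1ξ₁ = 0.453 × 737 → ξ₁ = 333.9 mol/min.
Yield of U: 2ξ₂ / 737 = 0.609 → ξ₂ = 224.4 mol/min.
Outlet amounts (n = n₀ + Σ ν·ξ):
  V: 737 − 1(333.9) = 403.1
  R: 0 + 1(333.9) − 1(224.4) = 109.4
  U: 0 + 2(224.4) = 448.8

109 mol/min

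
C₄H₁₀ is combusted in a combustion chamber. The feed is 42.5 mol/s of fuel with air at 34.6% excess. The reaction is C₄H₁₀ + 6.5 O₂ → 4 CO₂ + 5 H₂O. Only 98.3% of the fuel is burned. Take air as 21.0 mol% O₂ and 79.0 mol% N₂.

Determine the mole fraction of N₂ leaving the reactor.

Stoichiometric O₂ = 6.5 × 42.5 = 276.2 mol/s; O₂ fed = 276.2 × 1.346 = 371.8 mol/s.
N₂ fed = 371.8 × 79/21 = 1399 mol/s.
Fuel reacted = 0.983 × 42.5 → ξ = 41.78 mol/s.
Outlet (n = n₀ + ν ξ):
  C₄H₁₀: 42.5 − 1(41.78) = 0.7225
  O₂: 371.8 − 6.5(41.78) = 100.3
  N₂: 1399 (inert)
  CO₂: 0 + 4(41.78) = 167.1
  H₂O: 0 + 5(41.78) = 208.9
Total out = 1876 mol/s; y_N₂ = 1399 / 1876 = 0.7457.

0.746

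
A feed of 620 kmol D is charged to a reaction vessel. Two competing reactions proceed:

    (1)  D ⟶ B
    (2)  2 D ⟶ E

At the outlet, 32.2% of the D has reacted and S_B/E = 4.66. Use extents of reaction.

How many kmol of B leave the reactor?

Conversion of D: D consumed = 0.322 × 620 = 199.6 kmol = 1ξ₁ + 2ξ₂.
Selectivity: 1ξ₁ / (1ξ₂) = 4.66 → ξ₁ = 4.66 ξ₂.
Substitute: (1·4.66 + 2) ξ₂ = 199.6 → ξ₂ = 29.98 kmol, ξ₁ = 139.7 kmol.
Outlet amounts (n = n₀ + Σ ν·ξ):
  D: 620 − 1(139.7) − 2(29.98) = 420.4
  B: 0 + 1(139.7) = 139.7
  E: 0 + 1(29.98) = 29.98

140 kmol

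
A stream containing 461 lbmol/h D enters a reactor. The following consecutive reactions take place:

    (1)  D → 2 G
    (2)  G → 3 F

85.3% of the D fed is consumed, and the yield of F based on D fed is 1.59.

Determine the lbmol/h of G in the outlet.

Conversion of D: D consumed = 1ξ₁ = 0.853 × 461 → ξ₁ = 393.2 lbmol/h.
Yield of F: 3ξ₂ / 461 = 1.59 → ξ₂ = 244.3 lbmol/h.
Outlet amounts (n = n₀ + Σ ν·ξ):
  D: 461 − 1(393.2) = 67.77
  G: 0 + 2(393.2) − 1(244.3) = 542.1
  F: 0 + 3(244.3) = 733

542 lbmol/h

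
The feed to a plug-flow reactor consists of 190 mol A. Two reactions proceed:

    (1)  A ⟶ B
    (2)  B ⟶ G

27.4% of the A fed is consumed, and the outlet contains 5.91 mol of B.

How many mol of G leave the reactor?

Conversion of A: A consumed = 1ξ₁ = 0.274 × 190 → ξ₁ = 52.06 mol.
B balance: n_B = 0 + 1ξ₁ − 1ξ₂ = 5.91 → ξ₂ = (1·52.06 − 5.91)/1 = 46.15 mol.
Outlet amounts (n = n₀ + Σ ν·ξ):
  A: 190 − 1(52.06) = 137.9
  B: 0 + 1(52.06) − 1(46.15) = 5.91
  G: 0 + 1(46.15) = 46.15

46.2 mol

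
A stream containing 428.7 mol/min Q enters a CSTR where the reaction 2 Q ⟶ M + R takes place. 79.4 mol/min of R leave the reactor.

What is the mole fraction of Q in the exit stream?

0.63

For R: n = n₀ + 1ξ → 79.4 = 0 + 1ξ, giving ξ = 79.4 mol/min.
Outlet amounts (n = n₀ + ν ξ):
  Q: 428.7 − 2(79.4) = 269.9
  M: 0 + 1(79.4) = 79.4
  R: 0 + 1(79.4) = 79.4
Total out = 428.7 mol/min; y_Q = 269.9 / 428.7 = 0.6296.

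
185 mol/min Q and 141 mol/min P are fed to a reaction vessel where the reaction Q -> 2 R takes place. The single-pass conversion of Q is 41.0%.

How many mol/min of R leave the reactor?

Q reacted = 0.41 × 185 = 75.85 mol/min; ν_Q = −1, so ξ = 75.85/1 = 75.85 mol/min.
Outlet amounts (n = n₀ + ν ξ):
  Q: 185 − 1(75.85) = 109.2
  R: 0 + 2(75.85) = 151.7
  P: 141 (inert)

152 mol/min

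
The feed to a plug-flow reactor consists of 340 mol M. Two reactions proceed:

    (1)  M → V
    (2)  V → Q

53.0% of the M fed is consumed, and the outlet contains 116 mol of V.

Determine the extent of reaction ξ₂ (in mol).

ξ₂ = 64.2 mol

Conversion of M: M consumed = 1ξ₁ = 0.53 × 340 → ξ₁ = 180.2 mol.
V balance: n_V = 0 + 1ξ₁ − 1ξ₂ = 116 → ξ₂ = (1·180.2 − 116)/1 = 64.2 mol.
Outlet amounts (n = n₀ + Σ ν·ξ):
  M: 340 − 1(180.2) = 159.8
  V: 0 + 1(180.2) − 1(64.2) = 116
  Q: 0 + 1(64.2) = 64.2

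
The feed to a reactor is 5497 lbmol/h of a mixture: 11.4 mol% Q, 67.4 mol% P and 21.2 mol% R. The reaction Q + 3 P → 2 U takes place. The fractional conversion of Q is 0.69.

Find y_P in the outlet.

Q reacted = 0.69 × 626.7 = 432.4 lbmol/h; ν_Q = −1, so ξ = 432.4/1 = 432.4 lbmol/h.
Outlet amounts (n = n₀ + ν ξ):
  Q: 626.7 − 1(432.4) = 194.3
  P: 3705 − 3(432.4) = 2408
  U: 0 + 2(432.4) = 864.8
  R: 1165 (inert)
Total out = 4632 lbmol/h; y_P = 2408 / 4632 = 0.5198.

0.52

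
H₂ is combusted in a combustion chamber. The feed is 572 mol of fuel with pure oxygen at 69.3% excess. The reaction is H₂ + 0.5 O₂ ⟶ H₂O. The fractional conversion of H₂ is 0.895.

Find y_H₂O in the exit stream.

Stoichiometric O₂ = 0.5 × 572 = 286 mol; O₂ fed = 286 × 1.693 = 484.2 mol.
Fuel reacted = 0.895 × 572 → ξ = 511.9 mol.
Outlet (n = n₀ + ν ξ):
  H₂: 572 − 1(511.9) = 60.06
  O₂: 484.2 − 0.5(511.9) = 228.2
  H₂O: 0 + 1(511.9) = 511.9
Total out = 800.2 mol; y_H₂O = 511.9 / 800.2 = 0.6397.

0.64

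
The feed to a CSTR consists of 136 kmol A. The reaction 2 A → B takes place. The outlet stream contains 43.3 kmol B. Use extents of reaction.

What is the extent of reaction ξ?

For B: n = n₀ + 1ξ → 43.3 = 0 + 1ξ, giving ξ = 43.3 kmol.
Outlet amounts (n = n₀ + ν ξ):
  A: 136 − 2(43.3) = 49.4
  B: 0 + 1(43.3) = 43.3

ξ = 43.3 kmol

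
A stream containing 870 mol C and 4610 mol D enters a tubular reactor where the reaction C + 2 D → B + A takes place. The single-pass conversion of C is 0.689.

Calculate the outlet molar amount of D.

C reacted = 0.689 × 870 = 599.4 mol; ν_C = −1, so ξ = 599.4/1 = 599.4 mol.
Outlet amounts (n = n₀ + ν ξ):
  C: 870 − 1(599.4) = 270.6
  D: 4610 − 2(599.4) = 3411
  B: 0 + 1(599.4) = 599.4
  A: 0 + 1(599.4) = 599.4

3410 mol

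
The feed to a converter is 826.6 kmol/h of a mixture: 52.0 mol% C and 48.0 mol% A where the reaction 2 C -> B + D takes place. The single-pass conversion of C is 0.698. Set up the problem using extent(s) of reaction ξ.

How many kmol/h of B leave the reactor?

150 kmol/h

C reacted = 0.698 × 429.8 = 300 kmol/h; ν_C = −2, so ξ = 300/2 = 150 kmol/h.
Outlet amounts (n = n₀ + ν ξ):
  C: 429.8 − 2(150) = 129.8
  B: 0 + 1(150) = 150
  D: 0 + 1(150) = 150
  A: 396.8 (inert)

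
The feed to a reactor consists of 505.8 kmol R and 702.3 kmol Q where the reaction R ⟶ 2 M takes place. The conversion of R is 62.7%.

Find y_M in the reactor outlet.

0.416

R reacted = 0.627 × 505.8 = 317.1 kmol; ν_R = −1, so ξ = 317.1/1 = 317.1 kmol.
Outlet amounts (n = n₀ + ν ξ):
  R: 505.8 − 1(317.1) = 188.7
  M: 0 + 2(317.1) = 634.3
  Q: 702.3 (inert)
Total out = 1525 kmol; y_M = 634.3 / 1525 = 0.4159.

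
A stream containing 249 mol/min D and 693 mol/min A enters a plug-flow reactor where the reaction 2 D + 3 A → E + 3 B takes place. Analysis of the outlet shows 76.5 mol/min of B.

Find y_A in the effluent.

0.673

For B: n = n₀ + 3ξ → 76.5 = 0 + 3ξ, giving ξ = 25.5 mol/min.
Outlet amounts (n = n₀ + ν ξ):
  D: 249 − 2(25.5) = 198
  A: 693 − 3(25.5) = 616.5
  E: 0 + 1(25.5) = 25.5
  B: 0 + 3(25.5) = 76.5
Total out = 916.5 mol/min; y_A = 616.5 / 916.5 = 0.6727.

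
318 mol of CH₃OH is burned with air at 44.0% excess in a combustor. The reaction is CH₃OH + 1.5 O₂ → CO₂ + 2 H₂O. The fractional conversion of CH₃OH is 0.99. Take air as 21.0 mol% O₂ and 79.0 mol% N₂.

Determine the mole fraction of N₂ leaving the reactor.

Stoichiometric O₂ = 1.5 × 318 = 477 mol; O₂ fed = 477 × 1.440 = 686.9 mol.
N₂ fed = 686.9 × 79/21 = 2584 mol.
Fuel reacted = 0.99 × 318 → ξ = 314.8 mol.
Outlet (n = n₀ + ν ξ):
  CH₃OH: 318 − 1(314.8) = 3.18
  O₂: 686.9 − 1.5(314.8) = 214.6
  N₂: 2584 (inert)
  CO₂: 0 + 1(314.8) = 314.8
  H₂O: 0 + 2(314.8) = 629.6
Total out = 3746 mol; y_N₂ = 2584 / 3746 = 0.6897.

0.69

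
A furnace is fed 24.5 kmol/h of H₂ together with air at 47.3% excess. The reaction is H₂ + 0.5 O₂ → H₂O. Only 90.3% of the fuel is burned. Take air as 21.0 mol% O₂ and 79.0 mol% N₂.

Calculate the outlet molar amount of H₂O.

Stoichiometric O₂ = 0.5 × 24.5 = 12.25 kmol/h; O₂ fed = 12.25 × 1.473 = 18.04 kmol/h.
N₂ fed = 18.04 × 79/21 = 67.88 kmol/h.
Fuel reacted = 0.903 × 24.5 → ξ = 22.12 kmol/h.
Outlet (n = n₀ + ν ξ):
  H₂: 24.5 − 1(22.12) = 2.377
  O₂: 18.04 − 0.5(22.12) = 6.982
  N₂: 67.88 (inert)
  H₂O: 0 + 1(22.12) = 22.12

22.1 kmol/h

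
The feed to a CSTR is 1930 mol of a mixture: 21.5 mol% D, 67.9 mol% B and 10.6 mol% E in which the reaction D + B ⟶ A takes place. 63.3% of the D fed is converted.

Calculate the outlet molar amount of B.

D reacted = 0.633 × 414.9 = 262.7 mol; ν_D = −1, so ξ = 262.7/1 = 262.7 mol.
Outlet amounts (n = n₀ + ν ξ):
  D: 414.9 − 1(262.7) = 152.3
  B: 1310 − 1(262.7) = 1048
  A: 0 + 1(262.7) = 262.7
  E: 204.6 (inert)

1050 mol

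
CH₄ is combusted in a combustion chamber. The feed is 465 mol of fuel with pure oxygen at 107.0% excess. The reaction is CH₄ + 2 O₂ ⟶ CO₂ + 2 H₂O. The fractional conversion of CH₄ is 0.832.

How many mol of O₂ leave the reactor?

Stoichiometric O₂ = 2 × 465 = 930 mol; O₂ fed = 930 × 2.070 = 1925 mol.
Fuel reacted = 0.832 × 465 → ξ = 386.9 mol.
Outlet (n = n₀ + ν ξ):
  CH₄: 465 − 1(386.9) = 78.12
  O₂: 1925 − 2(386.9) = 1151
  CO₂: 0 + 1(386.9) = 386.9
  H₂O: 0 + 2(386.9) = 773.8

1150 mol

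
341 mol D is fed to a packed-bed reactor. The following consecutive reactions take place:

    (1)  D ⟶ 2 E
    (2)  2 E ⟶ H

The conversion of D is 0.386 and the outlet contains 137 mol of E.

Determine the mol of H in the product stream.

Conversion of D: D consumed = 1ξ₁ = 0.386 × 341 → ξ₁ = 131.6 mol.
E balance: n_E = 0 + 2ξ₁ − 2ξ₂ = 137 → ξ₂ = (2·131.6 − 137)/2 = 63.13 mol.
Outlet amounts (n = n₀ + Σ ν·ξ):
  D: 341 − 1(131.6) = 209.4
  E: 0 + 2(131.6) − 2(63.13) = 137
  H: 0 + 1(63.13) = 63.13

63.1 mol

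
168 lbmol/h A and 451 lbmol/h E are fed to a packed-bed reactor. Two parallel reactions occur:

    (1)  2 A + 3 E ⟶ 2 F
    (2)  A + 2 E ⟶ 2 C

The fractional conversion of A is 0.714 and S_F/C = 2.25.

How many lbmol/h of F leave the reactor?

98.1 lbmol/h

Conversion of A: A consumed = 0.714 × 168 = 120 lbmol/h = 2ξ₁ + 1ξ₂.
Selectivity: 2ξ₁ / (2ξ₂) = 2.25 → ξ₁ = 2.25 ξ₂.
Substitute: (2·2.25 + 1) ξ₂ = 120 → ξ₂ = 21.81 lbmol/h, ξ₁ = 49.07 lbmol/h.
Outlet amounts (n = n₀ + Σ ν·ξ):
  A: 168 − 2(49.07) − 1(21.81) = 48.05
  E: 451 − 3(49.07) − 2(21.81) = 260.2
  F: 0 + 2(49.07) = 98.14
  C: 0 + 2(21.81) = 43.62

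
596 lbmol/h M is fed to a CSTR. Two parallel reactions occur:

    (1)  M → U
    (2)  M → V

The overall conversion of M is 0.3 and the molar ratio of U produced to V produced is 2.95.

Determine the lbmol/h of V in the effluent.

Conversion of M: M consumed = 0.3 × 596 = 178.8 lbmol/h = 1ξ₁ + 1ξ₂.
Selectivity: 1ξ₁ / (1ξ₂) = 2.95 → ξ₁ = 2.95 ξ₂.
Substitute: (1·2.95 + 1) ξ₂ = 178.8 → ξ₂ = 45.27 lbmol/h, ξ₁ = 133.5 lbmol/h.
Outlet amounts (n = n₀ + Σ ν·ξ):
  M: 596 − 1(133.5) − 1(45.27) = 417.2
  U: 0 + 1(133.5) = 133.5
  V: 0 + 1(45.27) = 45.27

45.3 lbmol/h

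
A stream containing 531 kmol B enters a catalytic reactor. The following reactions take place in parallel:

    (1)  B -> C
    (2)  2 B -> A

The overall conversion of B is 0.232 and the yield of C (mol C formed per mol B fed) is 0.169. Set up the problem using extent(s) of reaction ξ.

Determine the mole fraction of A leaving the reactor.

0.0325

Yield of C: 1ξ₁ / 531 = 0.169 → ξ₁ = 89.74 kmol.
Conversion of B: 1ξ₁ + 2ξ₂ = 0.232 × 531 = 123.2 → ξ₂ = 16.73 kmol.
Outlet amounts (n = n₀ + Σ ν·ξ):
  B: 531 − 1(89.74) − 2(16.73) = 407.8
  C: 0 + 1(89.74) = 89.74
  A: 0 + 1(16.73) = 16.73
Total out = 514.3 kmol; y_A = 16.73 / 514.3 = 0.03252.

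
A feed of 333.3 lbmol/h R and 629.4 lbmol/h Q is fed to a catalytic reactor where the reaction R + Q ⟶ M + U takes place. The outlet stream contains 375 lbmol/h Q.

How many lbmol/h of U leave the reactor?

254 lbmol/h

For Q: n = n₀ − 1ξ → 375 = 629.4 − 1ξ, giving ξ = 254.4 lbmol/h.
Outlet amounts (n = n₀ + ν ξ):
  R: 333.3 − 1(254.4) = 78.9
  Q: 629.4 − 1(254.4) = 375
  M: 0 + 1(254.4) = 254.4
  U: 0 + 1(254.4) = 254.4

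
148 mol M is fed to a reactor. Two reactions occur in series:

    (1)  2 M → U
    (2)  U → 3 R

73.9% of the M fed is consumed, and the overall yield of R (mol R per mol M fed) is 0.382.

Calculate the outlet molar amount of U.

35.8 mol

Conversion of M: M consumed = 2ξ₁ = 0.739 × 148 → ξ₁ = 54.69 mol.
Yield of R: 3ξ₂ / 148 = 0.382 → ξ₂ = 18.85 mol.
Outlet amounts (n = n₀ + Σ ν·ξ):
  M: 148 − 2(54.69) = 38.63
  U: 0 + 1(54.69) − 1(18.85) = 35.84
  R: 0 + 3(18.85) = 56.54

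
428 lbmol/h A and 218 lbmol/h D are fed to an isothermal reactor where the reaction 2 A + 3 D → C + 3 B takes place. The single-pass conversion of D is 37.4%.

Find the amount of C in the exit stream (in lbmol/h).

27.2 lbmol/h

D reacted = 0.374 × 218 = 81.53 lbmol/h; ν_D = −3, so ξ = 81.53/3 = 27.18 lbmol/h.
Outlet amounts (n = n₀ + ν ξ):
  A: 428 − 2(27.18) = 373.6
  D: 218 − 3(27.18) = 136.5
  C: 0 + 1(27.18) = 27.18
  B: 0 + 3(27.18) = 81.53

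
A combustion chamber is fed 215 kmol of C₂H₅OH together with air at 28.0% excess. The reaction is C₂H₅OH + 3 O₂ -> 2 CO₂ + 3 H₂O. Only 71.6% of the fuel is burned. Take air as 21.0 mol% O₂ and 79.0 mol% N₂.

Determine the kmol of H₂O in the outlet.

462 kmol

Stoichiometric O₂ = 3 × 215 = 645 kmol; O₂ fed = 645 × 1.280 = 825.6 kmol.
N₂ fed = 825.6 × 79/21 = 3106 kmol.
Fuel reacted = 0.716 × 215 → ξ = 153.9 kmol.
Outlet (n = n₀ + ν ξ):
  C₂H₅OH: 215 − 1(153.9) = 61.06
  O₂: 825.6 − 3(153.9) = 363.8
  N₂: 3106 (inert)
  CO₂: 0 + 2(153.9) = 307.9
  H₂O: 0 + 3(153.9) = 461.8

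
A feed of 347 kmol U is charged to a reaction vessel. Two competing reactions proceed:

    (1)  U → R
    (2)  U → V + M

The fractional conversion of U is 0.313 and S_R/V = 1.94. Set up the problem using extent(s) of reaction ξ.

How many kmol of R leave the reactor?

Conversion of U: U consumed = 0.313 × 347 = 108.6 kmol = 1ξ₁ + 1ξ₂.
Selectivity: 1ξ₁ / (1ξ₂) = 1.94 → ξ₁ = 1.94 ξ₂.
Substitute: (1·1.94 + 1) ξ₂ = 108.6 → ξ₂ = 36.94 kmol, ξ₁ = 71.67 kmol.
Outlet amounts (n = n₀ + Σ ν·ξ):
  U: 347 − 1(71.67) − 1(36.94) = 238.4
  R: 0 + 1(71.67) = 71.67
  V: 0 + 1(36.94) = 36.94
  M: 0 + 1(36.94) = 36.94

71.7 kmol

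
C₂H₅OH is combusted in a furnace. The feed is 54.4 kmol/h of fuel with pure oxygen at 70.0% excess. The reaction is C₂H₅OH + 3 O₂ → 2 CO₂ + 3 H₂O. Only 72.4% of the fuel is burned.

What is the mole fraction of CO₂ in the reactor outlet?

Stoichiometric O₂ = 3 × 54.4 = 163.2 kmol/h; O₂ fed = 163.2 × 1.700 = 277.4 kmol/h.
Fuel reacted = 0.724 × 54.4 → ξ = 39.39 kmol/h.
Outlet (n = n₀ + ν ξ):
  C₂H₅OH: 54.4 − 1(39.39) = 15.01
  O₂: 277.4 − 3(39.39) = 159.3
  CO₂: 0 + 2(39.39) = 78.77
  H₂O: 0 + 3(39.39) = 118.2
Total out = 371.2 kmol/h; y_CO₂ = 78.77 / 371.2 = 0.2122.

0.212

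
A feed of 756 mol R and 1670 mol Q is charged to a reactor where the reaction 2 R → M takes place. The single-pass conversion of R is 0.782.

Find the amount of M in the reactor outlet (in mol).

296 mol

R reacted = 0.782 × 756 = 591.2 mol; ν_R = −2, so ξ = 591.2/2 = 295.6 mol.
Outlet amounts (n = n₀ + ν ξ):
  R: 756 − 2(295.6) = 164.8
  M: 0 + 1(295.6) = 295.6
  Q: 1670 (inert)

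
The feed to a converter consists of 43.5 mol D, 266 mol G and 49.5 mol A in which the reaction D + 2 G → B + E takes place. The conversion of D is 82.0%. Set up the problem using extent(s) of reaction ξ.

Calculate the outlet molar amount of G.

195 mol

D reacted = 0.82 × 43.5 = 35.67 mol; ν_D = −1, so ξ = 35.67/1 = 35.67 mol.
Outlet amounts (n = n₀ + ν ξ):
  D: 43.5 − 1(35.67) = 7.83
  G: 266 − 2(35.67) = 194.7
  B: 0 + 1(35.67) = 35.67
  E: 0 + 1(35.67) = 35.67
  A: 49.5 (inert)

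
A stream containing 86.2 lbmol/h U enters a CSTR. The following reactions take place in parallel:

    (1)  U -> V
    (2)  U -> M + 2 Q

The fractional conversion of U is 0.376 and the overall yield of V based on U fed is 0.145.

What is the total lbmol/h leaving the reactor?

Yield of V: 1ξ₁ / 86.2 = 0.145 → ξ₁ = 12.5 lbmol/h.
Conversion of U: 1ξ₁ + 1ξ₂ = 0.376 × 86.2 = 32.41 → ξ₂ = 19.91 lbmol/h.
Outlet amounts (n = n₀ + Σ ν·ξ):
  U: 86.2 − 1(12.5) − 1(19.91) = 53.79
  V: 0 + 1(12.5) = 12.5
  M: 0 + 1(19.91) = 19.91
  Q: 0 + 2(19.91) = 39.82
Total out = 53.79 + 12.5 + 19.91 + 39.82 = 126 lbmol/h.

126 lbmol/h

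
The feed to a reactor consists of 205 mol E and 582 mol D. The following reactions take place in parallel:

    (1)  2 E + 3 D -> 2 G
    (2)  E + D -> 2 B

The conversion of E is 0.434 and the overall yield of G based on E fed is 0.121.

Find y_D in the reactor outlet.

Yield of G: 2ξ₁ / 205 = 0.121 → ξ₁ = 12.4 mol.
Conversion of E: 2ξ₁ + 1ξ₂ = 0.434 × 205 = 88.97 → ξ₂ = 64.16 mol.
Outlet amounts (n = n₀ + Σ ν·ξ):
  E: 205 − 2(12.4) − 1(64.16) = 116
  D: 582 − 3(12.4) − 1(64.16) = 480.6
  G: 0 + 2(12.4) = 24.8
  B: 0 + 2(64.16) = 128.3
Total out = 749.8 mol; y_D = 480.6 / 749.8 = 0.641.

0.641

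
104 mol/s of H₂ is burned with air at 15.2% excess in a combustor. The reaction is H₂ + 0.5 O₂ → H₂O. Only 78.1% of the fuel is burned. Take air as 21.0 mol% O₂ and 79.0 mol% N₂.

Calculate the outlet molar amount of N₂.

225 mol/s

Stoichiometric O₂ = 0.5 × 104 = 52 mol/s; O₂ fed = 52 × 1.152 = 59.9 mol/s.
N₂ fed = 59.9 × 79/21 = 225.4 mol/s.
Fuel reacted = 0.781 × 104 → ξ = 81.22 mol/s.
Outlet (n = n₀ + ν ξ):
  H₂: 104 − 1(81.22) = 22.78
  O₂: 59.9 − 0.5(81.22) = 19.29
  N₂: 225.4 (inert)
  H₂O: 0 + 1(81.22) = 81.22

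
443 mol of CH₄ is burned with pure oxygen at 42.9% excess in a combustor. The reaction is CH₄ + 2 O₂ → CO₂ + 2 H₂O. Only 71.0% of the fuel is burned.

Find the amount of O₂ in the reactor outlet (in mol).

637 mol

Stoichiometric O₂ = 2 × 443 = 886 mol; O₂ fed = 886 × 1.429 = 1266 mol.
Fuel reacted = 0.71 × 443 → ξ = 314.5 mol.
Outlet (n = n₀ + ν ξ):
  CH₄: 443 − 1(314.5) = 128.5
  O₂: 1266 − 2(314.5) = 637
  CO₂: 0 + 1(314.5) = 314.5
  H₂O: 0 + 2(314.5) = 629.1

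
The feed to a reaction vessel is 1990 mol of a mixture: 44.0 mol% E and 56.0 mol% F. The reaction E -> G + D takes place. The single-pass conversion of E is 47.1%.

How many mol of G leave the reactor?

412 mol

E reacted = 0.471 × 875.6 = 412.4 mol; ν_E = −1, so ξ = 412.4/1 = 412.4 mol.
Outlet amounts (n = n₀ + ν ξ):
  E: 875.6 − 1(412.4) = 463.2
  G: 0 + 1(412.4) = 412.4
  D: 0 + 1(412.4) = 412.4
  F: 1114 (inert)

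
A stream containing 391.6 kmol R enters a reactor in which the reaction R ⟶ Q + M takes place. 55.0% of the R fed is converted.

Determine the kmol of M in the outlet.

215 kmol

R reacted = 0.55 × 391.6 = 215.4 kmol; ν_R = −1, so ξ = 215.4/1 = 215.4 kmol.
Outlet amounts (n = n₀ + ν ξ):
  R: 391.6 − 1(215.4) = 176.2
  Q: 0 + 1(215.4) = 215.4
  M: 0 + 1(215.4) = 215.4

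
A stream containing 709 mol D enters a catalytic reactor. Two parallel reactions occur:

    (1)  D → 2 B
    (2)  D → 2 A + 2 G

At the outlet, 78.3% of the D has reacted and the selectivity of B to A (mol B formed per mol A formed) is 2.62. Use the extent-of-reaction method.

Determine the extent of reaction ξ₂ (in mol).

ξ₂ = 153 mol

Conversion of D: D consumed = 0.783 × 709 = 555.1 mol = 1ξ₁ + 1ξ₂.
Selectivity: 2ξ₁ / (2ξ₂) = 2.62 → ξ₁ = 2.62 ξ₂.
Substitute: (1·2.62 + 1) ξ₂ = 555.1 → ξ₂ = 153.4 mol, ξ₁ = 401.8 mol.
Outlet amounts (n = n₀ + Σ ν·ξ):
  D: 709 − 1(401.8) − 1(153.4) = 153.9
  B: 0 + 2(401.8) = 803.6
  A: 0 + 2(153.4) = 306.7
  G: 0 + 2(153.4) = 306.7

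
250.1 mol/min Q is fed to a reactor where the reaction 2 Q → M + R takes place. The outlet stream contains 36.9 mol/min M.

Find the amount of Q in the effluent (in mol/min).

176 mol/min

For M: n = n₀ + 1ξ → 36.9 = 0 + 1ξ, giving ξ = 36.9 mol/min.
Outlet amounts (n = n₀ + ν ξ):
  Q: 250.1 − 2(36.9) = 176.3
  M: 0 + 1(36.9) = 36.9
  R: 0 + 1(36.9) = 36.9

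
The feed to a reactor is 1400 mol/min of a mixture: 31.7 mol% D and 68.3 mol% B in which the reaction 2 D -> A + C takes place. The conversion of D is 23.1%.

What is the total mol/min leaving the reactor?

1400 mol/min

D reacted = 0.231 × 443.8 = 102.5 mol/min; ν_D = −2, so ξ = 102.5/2 = 51.26 mol/min.
Outlet amounts (n = n₀ + ν ξ):
  D: 443.8 − 2(51.26) = 341.3
  A: 0 + 1(51.26) = 51.26
  C: 0 + 1(51.26) = 51.26
  B: 956.2 (inert)
Total out = 341.3 + 51.26 + 51.26 + 956.2 = 1400 mol/min.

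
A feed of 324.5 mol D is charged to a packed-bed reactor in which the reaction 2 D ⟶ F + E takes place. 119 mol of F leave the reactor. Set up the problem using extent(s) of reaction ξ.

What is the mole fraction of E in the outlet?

0.367

For F: n = n₀ + 1ξ → 119 = 0 + 1ξ, giving ξ = 119 mol.
Outlet amounts (n = n₀ + ν ξ):
  D: 324.5 − 2(119) = 86.5
  F: 0 + 1(119) = 119
  E: 0 + 1(119) = 119
Total out = 324.5 mol; y_E = 119 / 324.5 = 0.3667.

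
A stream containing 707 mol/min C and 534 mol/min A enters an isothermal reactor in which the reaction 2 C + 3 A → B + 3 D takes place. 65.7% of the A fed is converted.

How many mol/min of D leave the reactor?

A reacted = 0.657 × 534 = 350.8 mol/min; ν_A = −3, so ξ = 350.8/3 = 116.9 mol/min.
Outlet amounts (n = n₀ + ν ξ):
  C: 707 − 2(116.9) = 473.1
  A: 534 − 3(116.9) = 183.2
  B: 0 + 1(116.9) = 116.9
  D: 0 + 3(116.9) = 350.8

351 mol/min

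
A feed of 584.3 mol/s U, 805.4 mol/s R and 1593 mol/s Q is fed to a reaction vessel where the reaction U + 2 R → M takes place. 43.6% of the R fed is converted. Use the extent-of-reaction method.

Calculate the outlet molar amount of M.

176 mol/s

R reacted = 0.436 × 805.4 = 351.2 mol/s; ν_R = −2, so ξ = 351.2/2 = 175.6 mol/s.
Outlet amounts (n = n₀ + ν ξ):
  U: 584.3 − 1(175.6) = 408.7
  R: 805.4 − 2(175.6) = 454.2
  M: 0 + 1(175.6) = 175.6
  Q: 1593 (inert)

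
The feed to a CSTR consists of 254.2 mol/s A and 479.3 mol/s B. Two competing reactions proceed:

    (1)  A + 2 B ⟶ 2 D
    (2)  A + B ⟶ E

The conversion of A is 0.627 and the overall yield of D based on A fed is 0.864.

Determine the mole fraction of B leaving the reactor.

0.366

Yield of D: 2ξ₁ / 254.2 = 0.864 → ξ₁ = 109.8 mol/s.
Conversion of A: 1ξ₁ + 1ξ₂ = 0.627 × 254.2 = 159.4 → ξ₂ = 49.57 mol/s.
Outlet amounts (n = n₀ + Σ ν·ξ):
  A: 254.2 − 1(109.8) − 1(49.57) = 94.82
  B: 479.3 − 2(109.8) − 1(49.57) = 210.1
  D: 0 + 2(109.8) = 219.6
  E: 0 + 1(49.57) = 49.57
Total out = 574.1 mol/s; y_B = 210.1 / 574.1 = 0.366.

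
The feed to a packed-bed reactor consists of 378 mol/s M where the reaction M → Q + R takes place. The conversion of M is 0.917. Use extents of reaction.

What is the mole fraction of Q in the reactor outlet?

0.478

M reacted = 0.917 × 378 = 346.6 mol/s; ν_M = −1, so ξ = 346.6/1 = 346.6 mol/s.
Outlet amounts (n = n₀ + ν ξ):
  M: 378 − 1(346.6) = 31.37
  Q: 0 + 1(346.6) = 346.6
  R: 0 + 1(346.6) = 346.6
Total out = 724.6 mol/s; y_Q = 346.6 / 724.6 = 0.4784.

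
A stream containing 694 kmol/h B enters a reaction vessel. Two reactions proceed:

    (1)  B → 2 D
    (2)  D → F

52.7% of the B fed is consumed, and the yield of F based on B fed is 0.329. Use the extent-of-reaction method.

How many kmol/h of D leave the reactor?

Conversion of B: B consumed = 1ξ₁ = 0.527 × 694 → ξ₁ = 365.7 kmol/h.
Yield of F: 1ξ₂ / 694 = 0.329 → ξ₂ = 228.3 kmol/h.
Outlet amounts (n = n₀ + Σ ν·ξ):
  B: 694 − 1(365.7) = 328.3
  D: 0 + 2(365.7) − 1(228.3) = 503.1
  F: 0 + 1(228.3) = 228.3

503 kmol/h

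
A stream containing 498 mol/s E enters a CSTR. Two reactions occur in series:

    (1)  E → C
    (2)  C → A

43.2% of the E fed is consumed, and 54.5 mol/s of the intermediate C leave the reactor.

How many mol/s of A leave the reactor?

161 mol/s

Conversion of E: E consumed = 1ξ₁ = 0.432 × 498 → ξ₁ = 215.1 mol/s.
C balance: n_C = 0 + 1ξ₁ − 1ξ₂ = 54.5 → ξ₂ = (1·215.1 − 54.5)/1 = 160.6 mol/s.
Outlet amounts (n = n₀ + Σ ν·ξ):
  E: 498 − 1(215.1) = 282.9
  C: 0 + 1(215.1) − 1(160.6) = 54.5
  A: 0 + 1(160.6) = 160.6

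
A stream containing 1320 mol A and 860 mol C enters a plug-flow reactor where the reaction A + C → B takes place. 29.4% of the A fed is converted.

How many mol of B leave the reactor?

388 mol

A reacted = 0.294 × 1320 = 388.1 mol; ν_A = −1, so ξ = 388.1/1 = 388.1 mol.
Outlet amounts (n = n₀ + ν ξ):
  A: 1320 − 1(388.1) = 931.9
  C: 860 − 1(388.1) = 471.9
  B: 0 + 1(388.1) = 388.1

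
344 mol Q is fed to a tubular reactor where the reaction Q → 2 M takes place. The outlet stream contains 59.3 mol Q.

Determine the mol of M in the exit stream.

569 mol

For Q: n = n₀ − 1ξ → 59.3 = 344 − 1ξ, giving ξ = 284.7 mol.
Outlet amounts (n = n₀ + ν ξ):
  Q: 344 − 1(284.7) = 59.3
  M: 0 + 2(284.7) = 569.4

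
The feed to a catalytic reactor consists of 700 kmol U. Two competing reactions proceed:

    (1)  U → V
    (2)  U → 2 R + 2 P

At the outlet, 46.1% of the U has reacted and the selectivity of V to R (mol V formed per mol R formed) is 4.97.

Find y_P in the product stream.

0.0748

Conversion of U: U consumed = 0.461 × 700 = 322.7 kmol = 1ξ₁ + 1ξ₂.
Selectivity: 1ξ₁ / (2ξ₂) = 4.97 → ξ₁ = 9.94 ξ₂.
Substitute: (1·9.94 + 1) ξ₂ = 322.7 → ξ₂ = 29.5 kmol, ξ₁ = 293.2 kmol.
Outlet amounts (n = n₀ + Σ ν·ξ):
  U: 700 − 1(293.2) − 1(29.5) = 377.3
  V: 0 + 1(293.2) = 293.2
  R: 0 + 2(29.5) = 58.99
  P: 0 + 2(29.5) = 58.99
Total out = 788.5 kmol; y_P = 58.99 / 788.5 = 0.07482.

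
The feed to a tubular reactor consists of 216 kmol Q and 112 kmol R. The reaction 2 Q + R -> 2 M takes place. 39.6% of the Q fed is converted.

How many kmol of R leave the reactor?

Q reacted = 0.396 × 216 = 85.54 kmol; ν_Q = −2, so ξ = 85.54/2 = 42.77 kmol.
Outlet amounts (n = n₀ + ν ξ):
  Q: 216 − 2(42.77) = 130.5
  R: 112 − 1(42.77) = 69.23
  M: 0 + 2(42.77) = 85.54

69.2 kmol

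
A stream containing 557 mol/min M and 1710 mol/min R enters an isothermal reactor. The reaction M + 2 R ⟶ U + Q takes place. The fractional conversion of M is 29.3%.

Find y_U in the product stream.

M reacted = 0.293 × 557 = 163.2 mol/min; ν_M = −1, so ξ = 163.2/1 = 163.2 mol/min.
Outlet amounts (n = n₀ + ν ξ):
  M: 557 − 1(163.2) = 393.8
  R: 1710 − 2(163.2) = 1384
  U: 0 + 1(163.2) = 163.2
  Q: 0 + 1(163.2) = 163.2
Total out = 2104 mol/min; y_U = 163.2 / 2104 = 0.07757.

0.0776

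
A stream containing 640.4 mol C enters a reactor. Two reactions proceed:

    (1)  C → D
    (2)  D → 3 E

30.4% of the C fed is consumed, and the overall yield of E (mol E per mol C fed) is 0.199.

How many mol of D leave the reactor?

152 mol

Conversion of C: C consumed = 1ξ₁ = 0.304 × 640.4 → ξ₁ = 194.7 mol.
Yield of E: 3ξ₂ / 640.4 = 0.199 → ξ₂ = 42.48 mol.
Outlet amounts (n = n₀ + Σ ν·ξ):
  C: 640.4 − 1(194.7) = 445.7
  D: 0 + 1(194.7) − 1(42.48) = 152.2
  E: 0 + 3(42.48) = 127.4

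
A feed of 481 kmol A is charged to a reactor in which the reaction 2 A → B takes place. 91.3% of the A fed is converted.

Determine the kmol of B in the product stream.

A reacted = 0.913 × 481 = 439.2 kmol; ν_A = −2, so ξ = 439.2/2 = 219.6 kmol.
Outlet amounts (n = n₀ + ν ξ):
  A: 481 − 2(219.6) = 41.85
  B: 0 + 1(219.6) = 219.6

220 kmol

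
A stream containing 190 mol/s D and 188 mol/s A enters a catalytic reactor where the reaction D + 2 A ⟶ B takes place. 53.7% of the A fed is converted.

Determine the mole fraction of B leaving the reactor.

0.182

A reacted = 0.537 × 188 = 101 mol/s; ν_A = −2, so ξ = 101/2 = 50.48 mol/s.
Outlet amounts (n = n₀ + ν ξ):
  D: 190 − 1(50.48) = 139.5
  A: 188 − 2(50.48) = 87.04
  B: 0 + 1(50.48) = 50.48
Total out = 277 mol/s; y_B = 50.48 / 277 = 0.1822.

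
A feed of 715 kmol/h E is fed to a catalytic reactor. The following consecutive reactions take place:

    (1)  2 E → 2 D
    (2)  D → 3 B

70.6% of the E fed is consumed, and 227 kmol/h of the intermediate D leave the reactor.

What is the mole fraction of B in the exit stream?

Conversion of E: E consumed = 2ξ₁ = 0.706 × 715 → ξ₁ = 252.4 kmol/h.
D balance: n_D = 0 + 2ξ₁ − 1ξ₂ = 227 → ξ₂ = (2·252.4 − 227)/1 = 277.8 kmol/h.
Outlet amounts (n = n₀ + Σ ν·ξ):
  E: 715 − 2(252.4) = 210.2
  D: 0 + 2(252.4) − 1(277.8) = 227
  B: 0 + 3(277.8) = 833.4
Total out = 1271 kmol/h; y_B = 833.4 / 1271 = 0.6559.

0.656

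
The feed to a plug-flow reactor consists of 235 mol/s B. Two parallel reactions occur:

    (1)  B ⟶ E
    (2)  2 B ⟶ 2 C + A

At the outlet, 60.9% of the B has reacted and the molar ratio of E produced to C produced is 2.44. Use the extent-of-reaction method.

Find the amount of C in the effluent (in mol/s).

41.6 mol/s

Conversion of B: B consumed = 0.609 × 235 = 143.1 mol/s = 1ξ₁ + 2ξ₂.
Selectivity: 1ξ₁ / (2ξ₂) = 2.44 → ξ₁ = 4.88 ξ₂.
Substitute: (1·4.88 + 2) ξ₂ = 143.1 → ξ₂ = 20.8 mol/s, ξ₁ = 101.5 mol/s.
Outlet amounts (n = n₀ + Σ ν·ξ):
  B: 235 − 1(101.5) − 2(20.8) = 91.88
  E: 0 + 1(101.5) = 101.5
  C: 0 + 2(20.8) = 41.6
  A: 0 + 1(20.8) = 20.8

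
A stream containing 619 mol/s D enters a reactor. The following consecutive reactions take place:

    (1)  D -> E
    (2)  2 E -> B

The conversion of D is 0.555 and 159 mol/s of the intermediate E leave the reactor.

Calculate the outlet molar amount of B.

92.3 mol/s

Conversion of D: D consumed = 1ξ₁ = 0.555 × 619 → ξ₁ = 343.5 mol/s.
E balance: n_E = 0 + 1ξ₁ − 2ξ₂ = 159 → ξ₂ = (1·343.5 − 159)/2 = 92.27 mol/s.
Outlet amounts (n = n₀ + Σ ν·ξ):
  D: 619 − 1(343.5) = 275.5
  E: 0 + 1(343.5) − 2(92.27) = 159
  B: 0 + 1(92.27) = 92.27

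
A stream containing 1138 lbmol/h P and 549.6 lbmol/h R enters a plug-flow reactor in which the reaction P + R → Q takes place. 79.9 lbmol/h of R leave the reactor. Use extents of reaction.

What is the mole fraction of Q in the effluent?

For R: n = n₀ − 1ξ → 79.9 = 549.6 − 1ξ, giving ξ = 469.7 lbmol/h.
Outlet amounts (n = n₀ + ν ξ):
  P: 1138 − 1(469.7) = 668.3
  R: 549.6 − 1(469.7) = 79.9
  Q: 0 + 1(469.7) = 469.7
Total out = 1218 lbmol/h; y_Q = 469.7 / 1218 = 0.3857.

0.386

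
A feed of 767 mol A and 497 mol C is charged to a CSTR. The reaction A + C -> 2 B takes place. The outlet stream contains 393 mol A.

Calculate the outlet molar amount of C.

123 mol

For A: n = n₀ − 1ξ → 393 = 767 − 1ξ, giving ξ = 374 mol.
Outlet amounts (n = n₀ + ν ξ):
  A: 767 − 1(374) = 393
  C: 497 − 1(374) = 123
  B: 0 + 2(374) = 748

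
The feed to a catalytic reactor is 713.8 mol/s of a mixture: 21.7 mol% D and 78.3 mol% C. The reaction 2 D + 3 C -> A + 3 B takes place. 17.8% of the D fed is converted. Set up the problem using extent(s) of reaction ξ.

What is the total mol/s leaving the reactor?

700 mol/s

D reacted = 0.178 × 154.9 = 27.57 mol/s; ν_D = −2, so ξ = 27.57/2 = 13.79 mol/s.
Outlet amounts (n = n₀ + ν ξ):
  D: 154.9 − 2(13.79) = 127.3
  C: 558.9 − 3(13.79) = 517.5
  A: 0 + 1(13.79) = 13.79
  B: 0 + 3(13.79) = 41.36
Total out = 127.3 + 517.5 + 13.79 + 41.36 = 700 mol/s.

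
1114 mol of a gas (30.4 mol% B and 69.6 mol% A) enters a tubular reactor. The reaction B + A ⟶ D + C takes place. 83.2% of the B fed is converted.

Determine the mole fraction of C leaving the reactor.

B reacted = 0.832 × 338.7 = 281.8 mol; ν_B = −1, so ξ = 281.8/1 = 281.8 mol.
Outlet amounts (n = n₀ + ν ξ):
  B: 338.7 − 1(281.8) = 56.89
  A: 775.3 − 1(281.8) = 493.6
  D: 0 + 1(281.8) = 281.8
  C: 0 + 1(281.8) = 281.8
Total out = 1114 mol; y_C = 281.8 / 1114 = 0.2529.

0.253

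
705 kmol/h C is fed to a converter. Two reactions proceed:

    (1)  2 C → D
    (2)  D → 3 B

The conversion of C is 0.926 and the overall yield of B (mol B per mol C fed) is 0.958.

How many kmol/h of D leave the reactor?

Conversion of C: C consumed = 2ξ₁ = 0.926 × 705 → ξ₁ = 326.4 kmol/h.
Yield of B: 3ξ₂ / 705 = 0.958 → ξ₂ = 225.1 kmol/h.
Outlet amounts (n = n₀ + Σ ν·ξ):
  C: 705 − 2(326.4) = 52.17
  D: 0 + 1(326.4) − 1(225.1) = 101.3
  B: 0 + 3(225.1) = 675.4

101 kmol/h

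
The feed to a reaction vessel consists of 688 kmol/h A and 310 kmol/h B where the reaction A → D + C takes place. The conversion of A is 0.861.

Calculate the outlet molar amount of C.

592 kmol/h

A reacted = 0.861 × 688 = 592.4 kmol/h; ν_A = −1, so ξ = 592.4/1 = 592.4 kmol/h.
Outlet amounts (n = n₀ + ν ξ):
  A: 688 − 1(592.4) = 95.63
  D: 0 + 1(592.4) = 592.4
  C: 0 + 1(592.4) = 592.4
  B: 310 (inert)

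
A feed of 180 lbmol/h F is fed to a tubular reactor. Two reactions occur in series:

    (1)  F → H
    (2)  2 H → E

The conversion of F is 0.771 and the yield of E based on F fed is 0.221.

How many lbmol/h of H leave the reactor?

59.2 lbmol/h

Conversion of F: F consumed = 1ξ₁ = 0.771 × 180 → ξ₁ = 138.8 lbmol/h.
Yield of E: 1ξ₂ / 180 = 0.221 → ξ₂ = 39.78 lbmol/h.
Outlet amounts (n = n₀ + Σ ν·ξ):
  F: 180 − 1(138.8) = 41.22
  H: 0 + 1(138.8) − 2(39.78) = 59.22
  E: 0 + 1(39.78) = 39.78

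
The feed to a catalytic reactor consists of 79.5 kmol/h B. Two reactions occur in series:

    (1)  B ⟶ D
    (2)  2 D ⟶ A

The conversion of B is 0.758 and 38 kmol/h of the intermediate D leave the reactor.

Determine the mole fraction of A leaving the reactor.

Conversion of B: B consumed = 1ξ₁ = 0.758 × 79.5 → ξ₁ = 60.26 kmol/h.
D balance: n_D = 0 + 1ξ₁ − 2ξ₂ = 38 → ξ₂ = (1·60.26 − 38)/2 = 11.13 kmol/h.
Outlet amounts (n = n₀ + Σ ν·ξ):
  B: 79.5 − 1(60.26) = 19.24
  D: 0 + 1(60.26) − 2(11.13) = 38
  A: 0 + 1(11.13) = 11.13
Total out = 68.37 kmol/h; y_A = 11.13 / 68.37 = 0.1628.

0.163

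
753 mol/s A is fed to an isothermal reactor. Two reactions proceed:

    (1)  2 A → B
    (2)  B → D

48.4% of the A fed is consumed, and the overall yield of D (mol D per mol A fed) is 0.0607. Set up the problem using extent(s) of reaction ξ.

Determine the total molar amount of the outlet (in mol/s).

571 mol/s

Conversion of A: A consumed = 2ξ₁ = 0.484 × 753 → ξ₁ = 182.2 mol/s.
Yield of D: 1ξ₂ / 753 = 0.0607 → ξ₂ = 45.71 mol/s.
Outlet amounts (n = n₀ + Σ ν·ξ):
  A: 753 − 2(182.2) = 388.5
  B: 0 + 1(182.2) − 1(45.71) = 136.5
  D: 0 + 1(45.71) = 45.71
Total out = 388.5 + 136.5 + 45.71 = 570.8 mol/s.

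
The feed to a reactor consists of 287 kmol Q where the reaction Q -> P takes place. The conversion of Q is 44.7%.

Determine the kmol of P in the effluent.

128 kmol

Q reacted = 0.447 × 287 = 128.3 kmol; ν_Q = −1, so ξ = 128.3/1 = 128.3 kmol.
Outlet amounts (n = n₀ + ν ξ):
  Q: 287 − 1(128.3) = 158.7
  P: 0 + 1(128.3) = 128.3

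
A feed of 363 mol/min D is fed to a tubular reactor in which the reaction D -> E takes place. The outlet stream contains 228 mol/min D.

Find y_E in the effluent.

0.372

For D: n = n₀ − 1ξ → 228 = 363 − 1ξ, giving ξ = 135 mol/min.
Outlet amounts (n = n₀ + ν ξ):
  D: 363 − 1(135) = 228
  E: 0 + 1(135) = 135
Total out = 363 mol/min; y_E = 135 / 363 = 0.3719.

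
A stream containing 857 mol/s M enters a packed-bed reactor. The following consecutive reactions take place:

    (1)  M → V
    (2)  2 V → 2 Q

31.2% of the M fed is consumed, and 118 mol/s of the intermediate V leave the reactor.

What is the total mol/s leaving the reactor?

Conversion of M: M consumed = 1ξ₁ = 0.312 × 857 → ξ₁ = 267.4 mol/s.
V balance: n_V = 0 + 1ξ₁ − 2ξ₂ = 118 → ξ₂ = (1·267.4 − 118)/2 = 74.69 mol/s.
Outlet amounts (n = n₀ + Σ ν·ξ):
  M: 857 − 1(267.4) = 589.6
  V: 0 + 1(267.4) − 2(74.69) = 118
  Q: 0 + 2(74.69) = 149.4
Total out = 589.6 + 118 + 149.4 = 857 mol/s.

857 mol/s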